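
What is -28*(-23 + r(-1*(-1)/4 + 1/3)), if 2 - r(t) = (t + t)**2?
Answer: 5635/9 ≈ 626.11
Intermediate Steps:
r(t) = 2 - 4*t**2 (r(t) = 2 - (t + t)**2 = 2 - (2*t)**2 = 2 - 4*t**2)
-28*(-23 + r(-1*(-1)/4 + 1/3)) = -28*(-23 + (2 - 4*(-1*(-1)/4 + 1/3)**2)) = -28*(-23 + (2 - 4*(1*(1/4) + 1*(1/3))**2)) = -28*(-23 + (2 - 4*(1/4 + 1/3)**2)) = -28*(-23 + (2 - 4*(7/12)**2)) = -28*(-23 + (2 - 4*49/144)) = -28*(-23 + (2 - 49/36)) = -28*(-23 + 23/36) = -28*(-805/36) = 5635/9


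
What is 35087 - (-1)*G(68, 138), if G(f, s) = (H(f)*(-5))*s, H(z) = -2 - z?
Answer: 83387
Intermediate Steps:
G(f, s) = s*(10 + 5*f) (G(f, s) = ((-2 - f)*(-5))*s = (10 + 5*f)*s = s*(10 + 5*f))
35087 - (-1)*G(68, 138) = 35087 - (-1)*5*138*(2 + 68) = 35087 - (-1)*5*138*70 = 35087 - (-1)*48300 = 35087 - 1*(-48300) = 35087 + 48300 = 83387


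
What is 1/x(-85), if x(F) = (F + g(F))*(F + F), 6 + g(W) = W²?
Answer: -1/1212780 ≈ -8.2455e-7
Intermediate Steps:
g(W) = -6 + W²
x(F) = 2*F*(-6 + F + F²) (x(F) = (F + (-6 + F²))*(F + F) = (-6 + F + F²)*(2*F) = 2*F*(-6 + F + F²))
1/x(-85) = 1/(2*(-85)*(-6 - 85 + (-85)²)) = 1/(2*(-85)*(-6 - 85 + 7225)) = 1/(2*(-85)*7134) = 1/(-1212780) = -1/1212780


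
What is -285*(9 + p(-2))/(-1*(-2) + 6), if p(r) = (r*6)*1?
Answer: 855/8 ≈ 106.88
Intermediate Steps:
p(r) = 6*r (p(r) = (6*r)*1 = 6*r)
-285*(9 + p(-2))/(-1*(-2) + 6) = -285*(9 + 6*(-2))/(-1*(-2) + 6) = -285*(9 - 12)/(2 + 6) = -(-855)/8 = -285*(-3/8) = 855/8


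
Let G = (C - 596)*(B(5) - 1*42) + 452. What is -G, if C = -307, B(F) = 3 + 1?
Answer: -34766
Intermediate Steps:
B(F) = 4
G = 34766 (G = (-307 - 596)*(4 - 1*42) + 452 = -903*(4 - 42) + 452 = -903*(-38) + 452 = 34314 + 452 = 34766)
-G = -1*34766 = -34766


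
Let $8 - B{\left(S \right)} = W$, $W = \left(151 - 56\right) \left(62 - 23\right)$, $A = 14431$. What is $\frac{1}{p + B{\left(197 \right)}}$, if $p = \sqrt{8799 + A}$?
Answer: $- \frac{3697}{13644579} - \frac{\sqrt{23230}}{13644579} \approx -0.00028212$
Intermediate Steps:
$W = 3705$ ($W = 95 \cdot 39 = 3705$)
$B{\left(S \right)} = -3697$ ($B{\left(S \right)} = 8 - 3705 = -3697$)
$p = \sqrt{23230}$ ($p = \sqrt{8799 + 14431} = \sqrt{23230} \approx 152.41$)
$\frac{1}{p + B{\left(197 \right)}} = \frac{1}{\sqrt{23230} - 3697} = \frac{1}{-3697 + \sqrt{23230}}$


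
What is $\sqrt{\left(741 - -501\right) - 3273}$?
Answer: $i \sqrt{2031} \approx 45.067 i$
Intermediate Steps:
$\sqrt{\left(741 - -501\right) - 3273} = \sqrt{\left(741 + 501\right) - 3273} = \sqrt{1242 - 3273} = \sqrt{-2031} = i \sqrt{2031}$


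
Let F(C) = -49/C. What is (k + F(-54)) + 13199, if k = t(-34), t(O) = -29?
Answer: 711229/54 ≈ 13171.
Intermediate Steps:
k = -29
(k + F(-54)) + 13199 = (-29 - 49/(-54)) + 13199 = (-29 - 49*(-1/54)) + 13199 = (-29 + 49/54) + 13199 = -1517/54 + 13199 = 711229/54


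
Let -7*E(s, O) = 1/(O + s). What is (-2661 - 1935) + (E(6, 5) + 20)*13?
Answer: -333885/77 ≈ -4336.2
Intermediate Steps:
E(s, O) = -1/(7*(O + s))
(-2661 - 1935) + (E(6, 5) + 20)*13 = (-2661 - 1935) + (-1/(7*5 + 7*6) + 20)*13 = -4596 + (-1/(35 + 42) + 20)*13 = -4596 + (-1/77 + 20)*13 = -4596 + (1539/77)*13 = -4596 + 20007/77 = -333885/77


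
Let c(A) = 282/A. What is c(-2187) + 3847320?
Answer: 2804696186/729 ≈ 3.8473e+6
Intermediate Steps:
c(-2187) + 3847320 = 282/(-2187) + 3847320 = 282*(-1/2187) + 3847320 = -94/729 + 3847320 = 2804696186/729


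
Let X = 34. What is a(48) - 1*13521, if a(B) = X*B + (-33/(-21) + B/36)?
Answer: -249608/21 ≈ -11886.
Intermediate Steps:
a(B) = 11/7 + 1225*B/36 (a(B) = 34*B + (-33/(-21) + B/36) = 34*B + (-33*(-1/21) + B*(1/36)) = 34*B + (11/7 + B/36) = 11/7 + 1225*B/36)
a(48) - 1*13521 = (11/7 + (1225/36)*48) - 1*13521 = (11/7 + 4900/3) - 13521 = 34333/21 - 13521 = -249608/21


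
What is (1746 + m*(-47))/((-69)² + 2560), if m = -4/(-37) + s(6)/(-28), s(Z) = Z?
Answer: 907013/3792278 ≈ 0.23917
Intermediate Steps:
m = -55/518 (m = -4/(-37) + 6/(-28) = -4*(-1/37) + 6*(-1/28) = 4/37 - 3/14 = -55/518 ≈ -0.10618)
(1746 + m*(-47))/((-69)² + 2560) = (1746 - 55/518*(-47))/((-69)² + 2560) = (1746 + 2585/518)/(4761 + 2560) = (907013/518)/7321 = (907013/518)*(1/7321) = 907013/3792278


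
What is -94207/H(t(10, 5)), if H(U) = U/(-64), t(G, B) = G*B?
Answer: 3014624/25 ≈ 1.2059e+5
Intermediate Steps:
t(G, B) = B*G
H(U) = -U/64 (H(U) = U*(-1/64) = -U/64)
-94207/H(t(10, 5)) = -94207/((-5*10/64)) = -94207/((-1/64*50)) = -94207/(-25/32) = -94207*(-32/25) = 3014624/25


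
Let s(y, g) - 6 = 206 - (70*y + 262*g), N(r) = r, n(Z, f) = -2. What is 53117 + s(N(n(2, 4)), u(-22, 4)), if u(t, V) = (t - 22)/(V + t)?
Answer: 475457/9 ≈ 52829.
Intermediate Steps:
u(t, V) = (-22 + t)/(V + t)
s(y, g) = 212 - 262*g - 70*y (s(y, g) = 6 + (206 - (70*y + 262*g)) = 6 + (206 + (-262*g - 70*y)) = 6 + (206 - 262*g - 70*y) = 212 - 262*g - 70*y)
53117 + s(N(n(2, 4)), u(-22, 4)) = 53117 + (212 - 262*(-22 - 22)/(4 - 22) - 70*(-2)) = 53117 + (212 - 262*(-44)/(-18) + 140) = 53117 + (212 - (-131)*(-44)/9 + 140) = 53117 + (212 - 262*22/9 + 140) = 53117 + (212 - 5764/9 + 140) = 53117 - 2596/9 = 475457/9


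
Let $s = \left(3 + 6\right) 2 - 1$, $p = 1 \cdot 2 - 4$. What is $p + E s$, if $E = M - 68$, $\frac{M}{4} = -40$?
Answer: $-3878$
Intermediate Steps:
$M = -160$ ($M = 4 \left(-40\right) = -160$)
$p = -2$ ($p = 2 - 4 = -2$)
$s = 17$ ($s = 9 \cdot 2 - 1 = 18 - 1 = 17$)
$E = -228$ ($E = -160 - 68 = -228$)
$p + E s = -2 - 3876 = -3878$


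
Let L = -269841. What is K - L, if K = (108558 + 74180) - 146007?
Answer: 306572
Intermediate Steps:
K = 36731 (K = 182738 - 146007 = 36731)
K - L = 36731 - 1*(-269841) = 36731 + 269841 = 306572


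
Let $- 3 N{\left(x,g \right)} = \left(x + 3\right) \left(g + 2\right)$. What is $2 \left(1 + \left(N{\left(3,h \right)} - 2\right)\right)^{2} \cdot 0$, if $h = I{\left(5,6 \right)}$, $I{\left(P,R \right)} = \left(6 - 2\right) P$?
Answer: $0$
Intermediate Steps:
$I{\left(P,R \right)} = 4 P$
$h = 20$ ($h = 4 \cdot 5 = 20$)
$N{\left(x,g \right)} = - \frac{\left(2 + g\right) \left(3 + x\right)}{3}$ ($N{\left(x,g \right)} = - \frac{\left(x + 3\right) \left(g + 2\right)}{3} = - \frac{\left(3 + x\right) \left(2 + g\right)}{3} = - \frac{\left(2 + g\right) \left(3 + x\right)}{3}$)
$2 \left(1 + \left(N{\left(3,h \right)} - 2\right)\right)^{2} \cdot 0 = 2 \left(1 - 46\right)^{2} \cdot 0 = 2 \left(-45\right)^{2} \cdot 0 = 2 \cdot 2025 \cdot 0 = 4050 \cdot 0 = 0$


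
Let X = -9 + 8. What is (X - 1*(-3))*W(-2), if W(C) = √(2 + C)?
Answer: 0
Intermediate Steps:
X = -1
(X - 1*(-3))*W(-2) = (-1 - 1*(-3))*√(2 - 2) = (-1 + 3)*√0 = 2*0 = 0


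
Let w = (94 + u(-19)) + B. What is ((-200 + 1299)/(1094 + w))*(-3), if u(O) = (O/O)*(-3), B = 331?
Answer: -3297/1516 ≈ -2.1748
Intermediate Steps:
u(O) = -3 (u(O) = 1*(-3) = -3)
w = 422 (w = (94 - 3) + 331 = 91 + 331 = 422)
((-200 + 1299)/(1094 + w))*(-3) = ((-200 + 1299)/(1094 + 422))*(-3) = (1099/1516)*(-3) = -3297/1516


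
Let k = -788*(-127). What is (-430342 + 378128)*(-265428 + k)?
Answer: 8633689328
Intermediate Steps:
k = 100076
(-430342 + 378128)*(-265428 + k) = (-430342 + 378128)*(-265428 + 100076) = -52214*(-165352) = 8633689328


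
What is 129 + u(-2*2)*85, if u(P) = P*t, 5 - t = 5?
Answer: 129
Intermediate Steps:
t = 0 (t = 5 - 1*5 = 5 - 5 = 0)
u(P) = 0 (u(P) = P*0 = 0)
129 + u(-2*2)*85 = 129 + 0*85 = 129 + 0 = 129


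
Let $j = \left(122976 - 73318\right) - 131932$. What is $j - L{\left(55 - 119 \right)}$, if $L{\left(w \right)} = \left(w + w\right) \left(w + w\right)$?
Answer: $-98658$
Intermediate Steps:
$j = -82274$ ($j = 49658 - 131932 = -82274$)
$L{\left(w \right)} = 4 w^{2}$ ($L{\left(w \right)} = 2 w 2 w = 4 w^{2}$)
$j - L{\left(55 - 119 \right)} = -82274 - 4 \left(55 - 119\right)^{2} = -82274 - 4 \left(-64\right)^{2} = -82274 - 4 \cdot 4096 = -82274 - 16384 = -98658$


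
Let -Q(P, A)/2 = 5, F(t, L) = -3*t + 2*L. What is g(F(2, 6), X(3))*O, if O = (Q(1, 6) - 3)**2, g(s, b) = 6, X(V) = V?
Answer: 1014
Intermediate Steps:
Q(P, A) = -10 (Q(P, A) = -2*5 = -10)
O = 169 (O = (-10 - 3)**2 = (-13)**2 = 169)
g(F(2, 6), X(3))*O = 6*169 = 1014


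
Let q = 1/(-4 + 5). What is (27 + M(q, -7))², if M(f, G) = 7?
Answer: 1156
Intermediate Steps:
q = 1 (q = 1/1 = 1)
(27 + M(q, -7))² = (27 + 7)² = 34² = 1156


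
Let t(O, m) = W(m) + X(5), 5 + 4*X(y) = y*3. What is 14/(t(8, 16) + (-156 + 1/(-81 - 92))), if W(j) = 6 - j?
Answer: -4844/56573 ≈ -0.085624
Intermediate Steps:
X(y) = -5/4 + 3*y/4 (X(y) = -5/4 + (y*3)/4 = -5/4 + (3*y)/4 = -5/4 + 3*y/4)
t(O, m) = 17/2 - m (t(O, m) = (6 - m) + (-5/4 + (¾)*5) = (6 - m) + (-5/4 + 15/4) = (6 - m) + 5/2 = 17/2 - m)
14/(t(8, 16) + (-156 + 1/(-81 - 92))) = 14/((17/2 - 1*16) + (-156 + 1/(-81 - 92))) = 14/((17/2 - 16) + (-156 + 1/(-173))) = 14/(-15/2 + (-156 - 1/173)) = 14/(-15/2 - 26989/173) = 14/(-56573/346) = -346/56573*14 = -4844/56573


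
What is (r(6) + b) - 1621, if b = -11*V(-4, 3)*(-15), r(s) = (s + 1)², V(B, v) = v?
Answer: -1077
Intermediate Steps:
r(s) = (1 + s)²
b = 495 (b = -11*3*(-15) = -33*(-15) = 495)
(r(6) + b) - 1621 = ((1 + 6)² + 495) - 1621 = (7² + 495) - 1621 = (49 + 495) - 1621 = 544 - 1621 = -1077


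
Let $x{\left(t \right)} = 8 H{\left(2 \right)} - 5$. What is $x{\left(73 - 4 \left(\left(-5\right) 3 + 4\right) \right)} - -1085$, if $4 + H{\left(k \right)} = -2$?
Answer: $1032$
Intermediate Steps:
$H{\left(k \right)} = -6$ ($H{\left(k \right)} = -4 - 2 = -6$)
$x{\left(t \right)} = -53$ ($x{\left(t \right)} = 8 \left(-6\right) - 5 = -48 - 5 = -53$)
$x{\left(73 - 4 \left(\left(-5\right) 3 + 4\right) \right)} - -1085 = -53 - -1085 = -53 + 1085 = 1032$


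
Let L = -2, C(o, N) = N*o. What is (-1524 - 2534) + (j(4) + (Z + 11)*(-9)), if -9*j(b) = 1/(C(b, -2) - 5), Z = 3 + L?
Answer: -487421/117 ≈ -4166.0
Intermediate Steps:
Z = 1 (Z = 3 - 2 = 1)
j(b) = -1/(9*(-5 - 2*b)) (j(b) = -1/(9*(-2*b - 5)) = -1/(9*(-5 - 2*b)))
(-1524 - 2534) + (j(4) + (Z + 11)*(-9)) = (-1524 - 2534) + (1/(9*(5 + 2*4)) + (1 + 11)*(-9)) = -4058 + (1/(9*(5 + 8)) + 12*(-9)) = -4058 + ((⅑)/13 - 108) = -4058 + ((⅑)*(1/13) - 108) = -4058 + (1/117 - 108) = -4058 - 12635/117 = -487421/117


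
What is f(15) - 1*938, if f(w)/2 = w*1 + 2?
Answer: -904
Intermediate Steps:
f(w) = 4 + 2*w (f(w) = 2*(w*1 + 2) = 2*(w + 2) = 2*(2 + w) = 4 + 2*w)
f(15) - 1*938 = (4 + 2*15) - 1*938 = (4 + 30) - 938 = 34 - 938 = -904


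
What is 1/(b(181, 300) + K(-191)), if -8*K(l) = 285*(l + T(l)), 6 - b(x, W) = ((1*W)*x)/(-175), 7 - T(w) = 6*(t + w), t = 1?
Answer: -14/472377 ≈ -2.9637e-5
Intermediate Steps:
T(w) = 1 - 6*w (T(w) = 7 - 6*(1 + w) = 7 - (6 + 6*w) = 7 + (-6 - 6*w) = 1 - 6*w)
b(x, W) = 6 + W*x/175 (b(x, W) = 6 - (1*W)*x/(-175) = 6 - W*x*(-1)/175 = 6 - (-1)*W*x/175 = 6 + W*x/175)
K(l) = -285/8 + 1425*l/8 (K(l) = -285*(l + (1 - 6*l))/8 = -285*(1 - 5*l)/8 = -(285 - 1425*l)/8 = -285/8 + 1425*l/8)
1/(b(181, 300) + K(-191)) = 1/((6 + (1/175)*300*181) + (-285/8 + (1425/8)*(-191))) = 1/((6 + 2172/7) + (-285/8 - 272175/8)) = 1/(2214/7 - 68115/2) = 1/(-472377/14) = -14/472377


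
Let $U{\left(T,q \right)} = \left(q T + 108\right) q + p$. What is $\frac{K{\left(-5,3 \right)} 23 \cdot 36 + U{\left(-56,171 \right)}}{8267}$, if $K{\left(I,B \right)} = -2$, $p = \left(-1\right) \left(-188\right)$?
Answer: $- \frac{1620496}{8267} \approx -196.02$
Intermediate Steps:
$p = 188$
$U{\left(T,q \right)} = 188 + q \left(108 + T q\right)$ ($U{\left(T,q \right)} = \left(q T + 108\right) q + 188 = \left(T q + 108\right) q + 188 = \left(108 + T q\right) q + 188 = q \left(108 + T q\right) + 188 = 188 + q \left(108 + T q\right)$)
$\frac{K{\left(-5,3 \right)} 23 \cdot 36 + U{\left(-56,171 \right)}}{8267} = \frac{\left(-2\right) 23 \cdot 36 + \left(188 + 108 \cdot 171 - 56 \cdot 171^{2}\right)}{8267} = \left(\left(-46\right) 36 + \left(188 + 18468 - 1637496\right)\right) \frac{1}{8267} = \left(-1656 + \left(188 + 18468 - 1637496\right)\right) \frac{1}{8267} = \left(-1656 - 1618840\right) \frac{1}{8267} = \left(-1620496\right) \frac{1}{8267} = - \frac{1620496}{8267}$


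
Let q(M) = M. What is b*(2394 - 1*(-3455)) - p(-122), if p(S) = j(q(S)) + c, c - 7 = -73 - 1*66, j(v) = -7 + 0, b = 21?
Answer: 122968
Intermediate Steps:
j(v) = -7
c = -132 (c = 7 + (-73 - 1*66) = 7 + (-73 - 66) = 7 - 139 = -132)
p(S) = -139 (p(S) = -7 - 132 = -139)
b*(2394 - 1*(-3455)) - p(-122) = 21*(2394 - 1*(-3455)) - 1*(-139) = 21*(2394 + 3455) + 139 = 21*5849 + 139 = 122829 + 139 = 122968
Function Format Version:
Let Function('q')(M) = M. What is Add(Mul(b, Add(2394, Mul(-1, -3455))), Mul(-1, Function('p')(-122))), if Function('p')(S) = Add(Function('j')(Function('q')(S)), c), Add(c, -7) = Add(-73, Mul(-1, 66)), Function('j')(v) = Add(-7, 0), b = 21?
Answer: 122968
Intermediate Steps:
Function('j')(v) = -7
c = -132 (c = Add(7, Add(-73, Mul(-1, 66))) = Add(7, Add(-73, -66)) = Add(7, -139) = -132)
Function('p')(S) = -139 (Function('p')(S) = Add(-7, -132) = -139)
Add(Mul(b, Add(2394, Mul(-1, -3455))), Mul(-1, Function('p')(-122))) = Add(Mul(21, Add(2394, Mul(-1, -3455))), Mul(-1, -139)) = Add(Mul(21, Add(2394, 3455)), 139) = Add(Mul(21, 5849), 139) = Add(122829, 139) = 122968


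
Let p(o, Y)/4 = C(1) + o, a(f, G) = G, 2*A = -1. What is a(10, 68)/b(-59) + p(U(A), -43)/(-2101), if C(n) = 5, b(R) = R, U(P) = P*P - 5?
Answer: -142927/123959 ≈ -1.1530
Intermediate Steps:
A = -½ (A = (½)*(-1) = -½ ≈ -0.50000)
U(P) = -5 + P² (U(P) = P² - 5 = -5 + P²)
p(o, Y) = 20 + 4*o (p(o, Y) = 4*(5 + o) = 20 + 4*o)
a(10, 68)/b(-59) + p(U(A), -43)/(-2101) = 68/(-59) + (20 + 4*(-5 + (-½)²))/(-2101) = 68*(-1/59) + (20 + 4*(-5 + ¼))*(-1/2101) = -68/59 + (20 + 4*(-19/4))*(-1/2101) = -68/59 + (20 - 19)*(-1/2101) = -68/59 + 1*(-1/2101) = -68/59 - 1/2101 = -142927/123959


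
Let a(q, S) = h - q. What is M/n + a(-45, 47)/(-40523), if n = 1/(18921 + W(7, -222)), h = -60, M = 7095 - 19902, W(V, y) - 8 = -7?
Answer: -9820102870227/40523 ≈ -2.4233e+8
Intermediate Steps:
W(V, y) = 1 (W(V, y) = 8 - 7 = 1)
M = -12807
a(q, S) = -60 - q
n = 1/18922 (n = 1/(18921 + 1) = 1/18922 ≈ 5.2849e-5)
M/n + a(-45, 47)/(-40523) = -12807/1/18922 + (-60 - 1*(-45))/(-40523) = -12807*18922 + (-60 + 45)*(-1/40523) = -242334054 - 15*(-1/40523) = -242334054 + 15/40523 = -9820102870227/40523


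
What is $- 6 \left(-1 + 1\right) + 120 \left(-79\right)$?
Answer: $-9480$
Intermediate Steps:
$- 6 \left(-1 + 1\right) + 120 \left(-79\right) = \left(-6\right) 0 - 9480 = 0 - 9480 = -9480$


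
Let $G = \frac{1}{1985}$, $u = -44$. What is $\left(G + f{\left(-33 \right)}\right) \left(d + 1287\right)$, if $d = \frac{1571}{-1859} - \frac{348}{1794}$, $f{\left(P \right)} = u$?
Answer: $- \frac{4802232903048}{84872645} \approx -56582.0$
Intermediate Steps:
$G = \frac{1}{1985} \approx 0.00050378$
$f{\left(P \right)} = -44$
$d = - \frac{44427}{42757}$ ($d = 1571 \left(- \frac{1}{1859}\right) - \frac{58}{299} = - \frac{1571}{1859} - \frac{58}{299} = - \frac{44427}{42757} \approx -1.0391$)
$\left(G + f{\left(-33 \right)}\right) \left(d + 1287\right) = \left(\frac{1}{1985} - 44\right) \left(- \frac{44427}{42757} + 1287\right) = \left(- \frac{87339}{1985}\right) \frac{54983832}{42757} = - \frac{4802232903048}{84872645}$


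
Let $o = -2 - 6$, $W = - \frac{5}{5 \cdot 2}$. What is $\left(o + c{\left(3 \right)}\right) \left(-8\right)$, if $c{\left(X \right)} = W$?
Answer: $68$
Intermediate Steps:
$W = - \frac{1}{2}$ ($W = - \frac{5}{10} = \left(-5\right) \frac{1}{10} = - \frac{1}{2} \approx -0.5$)
$c{\left(X \right)} = - \frac{1}{2}$
$o = -8$
$\left(o + c{\left(3 \right)}\right) \left(-8\right) = \left(-8 - \frac{1}{2}\right) \left(-8\right) = \left(- \frac{17}{2}\right) \left(-8\right) = 68$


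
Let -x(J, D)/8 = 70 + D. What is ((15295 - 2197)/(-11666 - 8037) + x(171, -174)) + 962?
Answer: 35334084/19703 ≈ 1793.3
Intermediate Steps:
x(J, D) = -560 - 8*D (x(J, D) = -8*(70 + D) = -560 - 8*D)
((15295 - 2197)/(-11666 - 8037) + x(171, -174)) + 962 = ((15295 - 2197)/(-11666 - 8037) + (-560 - 8*(-174))) + 962 = (13098/(-19703) + (-560 + 1392)) + 962 = (13098*(-1/19703) + 832) + 962 = (-13098/19703 + 832) + 962 = 16379798/19703 + 962 = 35334084/19703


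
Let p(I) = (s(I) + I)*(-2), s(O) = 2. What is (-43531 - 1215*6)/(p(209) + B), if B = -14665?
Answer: 50821/15087 ≈ 3.3685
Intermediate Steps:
p(I) = -4 - 2*I (p(I) = (2 + I)*(-2) = -4 - 2*I)
(-43531 - 1215*6)/(p(209) + B) = (-43531 - 1215*6)/((-4 - 2*209) - 14665) = (-43531 - 7290)/((-4 - 418) - 14665) = -50821/(-422 - 14665) = -50821/(-15087) = -50821*(-1/15087) = 50821/15087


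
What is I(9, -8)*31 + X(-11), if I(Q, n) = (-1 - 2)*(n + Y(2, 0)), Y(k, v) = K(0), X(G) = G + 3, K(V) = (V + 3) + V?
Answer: 457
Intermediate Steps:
K(V) = 3 + 2*V (K(V) = (3 + V) + V = 3 + 2*V)
X(G) = 3 + G
Y(k, v) = 3 (Y(k, v) = 3 + 2*0 = 3 + 0 = 3)
I(Q, n) = -9 - 3*n (I(Q, n) = (-1 - 2)*(n + 3) = -3*(3 + n) = -9 - 3*n)
I(9, -8)*31 + X(-11) = (-9 - 3*(-8))*31 + (3 - 11) = (-9 + 24)*31 - 8 = 15*31 - 8 = 465 - 8 = 457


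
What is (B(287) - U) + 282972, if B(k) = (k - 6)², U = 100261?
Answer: 261672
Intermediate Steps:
B(k) = (-6 + k)²
(B(287) - U) + 282972 = ((-6 + 287)² - 1*100261) + 282972 = (281² - 100261) + 282972 = (78961 - 100261) + 282972 = -21300 + 282972 = 261672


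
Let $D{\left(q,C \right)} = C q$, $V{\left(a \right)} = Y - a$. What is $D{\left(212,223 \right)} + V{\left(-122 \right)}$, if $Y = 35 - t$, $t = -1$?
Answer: $47434$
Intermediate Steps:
$Y = 36$ ($Y = 35 - -1 = 35 + 1 = 36$)
$V{\left(a \right)} = 36 - a$
$D{\left(212,223 \right)} + V{\left(-122 \right)} = 223 \cdot 212 + \left(36 - -122\right) = 47276 + \left(36 + 122\right) = 47276 + 158 = 47434$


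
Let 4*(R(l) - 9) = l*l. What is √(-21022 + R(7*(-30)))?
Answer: 2*I*√2497 ≈ 99.94*I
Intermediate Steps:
R(l) = 9 + l²/4 (R(l) = 9 + (l*l)/4 = 9 + l²/4)
√(-21022 + R(7*(-30))) = √(-21022 + (9 + (7*(-30))²/4)) = √(-21022 + (9 + (¼)*(-210)²)) = √(-21022 + (9 + (¼)*44100)) = √(-21022 + (9 + 11025)) = √(-21022 + 11034) = √(-9988) = 2*I*√2497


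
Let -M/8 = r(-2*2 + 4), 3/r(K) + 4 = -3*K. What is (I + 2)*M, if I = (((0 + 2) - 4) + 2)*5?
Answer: 12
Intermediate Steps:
r(K) = 3/(-4 - 3*K)
M = 6 (M = -(-24)/(4 + 3*(-2*2 + 4)) = -(-24)/(4 + 3*(-4 + 4)) = -(-24)/(4 + 3*0) = -(-24)/(4 + 0) = -(-24)/4 = -8*(-¾) = 6)
I = 0 (I = ((2 - 4) + 2)*5 = (-2 + 2)*5 = 0*5 = 0)
(I + 2)*M = (0 + 2)*6 = 2*6 = 12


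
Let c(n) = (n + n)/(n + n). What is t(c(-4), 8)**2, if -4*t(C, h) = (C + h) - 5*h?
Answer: 961/16 ≈ 60.063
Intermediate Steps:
c(n) = 1 (c(n) = (2*n)/((2*n)) = (2*n)*(1/(2*n)) = 1)
t(C, h) = h - C/4 (t(C, h) = -((C + h) - 5*h)/4 = -(C - 4*h)/4 = h - C/4)
t(c(-4), 8)**2 = (8 - 1/4*1)**2 = (8 - 1/4)**2 = (31/4)**2 = 961/16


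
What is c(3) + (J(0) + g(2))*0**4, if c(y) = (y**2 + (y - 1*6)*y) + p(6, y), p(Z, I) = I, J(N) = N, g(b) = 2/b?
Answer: 3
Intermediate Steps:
c(y) = y + y**2 + y*(-6 + y) (c(y) = (y**2 + (y - 1*6)*y) + y = (y**2 + (y - 6)*y) + y = (y**2 + (-6 + y)*y) + y = (y**2 + y*(-6 + y)) + y = y + y**2 + y*(-6 + y))
c(3) + (J(0) + g(2))*0**4 = 3*(-5 + 2*3) + (0 + 2/2)*0**4 = 3*(-5 + 6) + (0 + 2*(1/2))*0 = 3*1 + (0 + 1)*0 = 3 + 1*0 = 3 + 0 = 3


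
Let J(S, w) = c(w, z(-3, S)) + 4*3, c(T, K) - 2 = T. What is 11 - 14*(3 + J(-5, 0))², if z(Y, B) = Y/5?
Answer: -4035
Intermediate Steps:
z(Y, B) = Y/5 (z(Y, B) = Y*(⅕) = Y/5)
c(T, K) = 2 + T
J(S, w) = 14 + w (J(S, w) = (2 + w) + 4*3 = (2 + w) + 12 = 14 + w)
11 - 14*(3 + J(-5, 0))² = 11 - 14*(3 + (14 + 0))² = 11 - 14*(3 + 14)² = 11 - 14*17² = 11 - 14*289 = 11 - 4046 = -4035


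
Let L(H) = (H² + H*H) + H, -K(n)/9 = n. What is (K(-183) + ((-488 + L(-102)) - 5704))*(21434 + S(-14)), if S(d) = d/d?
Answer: 346411035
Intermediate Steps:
K(n) = -9*n
S(d) = 1
L(H) = H + 2*H² (L(H) = (H² + H²) + H = 2*H² + H = H + 2*H²)
(K(-183) + ((-488 + L(-102)) - 5704))*(21434 + S(-14)) = (-9*(-183) + ((-488 - 102*(1 + 2*(-102))) - 5704))*(21434 + 1) = (1647 + ((-488 - 102*(1 - 204)) - 5704))*21435 = (1647 + ((-488 - 102*(-203)) - 5704))*21435 = (1647 + ((-488 + 20706) - 5704))*21435 = (1647 + (20218 - 5704))*21435 = (1647 + 14514)*21435 = 16161*21435 = 346411035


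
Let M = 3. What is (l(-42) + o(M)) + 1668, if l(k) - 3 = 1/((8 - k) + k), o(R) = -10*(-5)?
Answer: 13769/8 ≈ 1721.1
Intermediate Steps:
o(R) = 50
l(k) = 25/8 (l(k) = 3 + 1/((8 - k) + k) = 3 + 1/8 = 25/8)
(l(-42) + o(M)) + 1668 = (25/8 + 50) + 1668 = 425/8 + 1668 = 13769/8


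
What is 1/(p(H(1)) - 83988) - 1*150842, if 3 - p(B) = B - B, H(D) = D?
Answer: -12668465371/83985 ≈ -1.5084e+5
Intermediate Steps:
p(B) = 3 (p(B) = 3 - (B - B) = 3 - 1*0 = 3 + 0 = 3)
1/(p(H(1)) - 83988) - 1*150842 = 1/(3 - 83988) - 1*150842 = 1/(-83985) - 150842 = -1/83985 - 150842 = -12668465371/83985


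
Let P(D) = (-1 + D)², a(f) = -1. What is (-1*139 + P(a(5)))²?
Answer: 18225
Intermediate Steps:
(-1*139 + P(a(5)))² = (-1*139 + (-1 - 1)²)² = (-139 + (-2)²)² = (-139 + 4)² = (-135)² = 18225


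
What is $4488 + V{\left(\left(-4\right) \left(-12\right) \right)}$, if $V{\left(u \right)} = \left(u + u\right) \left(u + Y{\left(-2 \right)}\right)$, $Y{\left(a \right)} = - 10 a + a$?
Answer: $10824$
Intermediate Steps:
$Y{\left(a \right)} = - 9 a$
$V{\left(u \right)} = 2 u \left(18 + u\right)$ ($V{\left(u \right)} = \left(u + u\right) \left(u - -18\right) = 2 u \left(u + 18\right) = 2 u \left(18 + u\right)$)
$4488 + V{\left(\left(-4\right) \left(-12\right) \right)} = 4488 + 2 \left(\left(-4\right) \left(-12\right)\right) \left(18 - -48\right) = 4488 + 2 \cdot 48 \left(18 + 48\right) = 4488 + 2 \cdot 48 \cdot 66 = 4488 + 6336 = 10824$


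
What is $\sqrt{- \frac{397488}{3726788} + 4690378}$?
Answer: $\frac{7 \sqrt{2909294856862}}{5513} \approx 2165.7$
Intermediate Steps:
$\sqrt{- \frac{397488}{3726788} + 4690378} = \sqrt{\left(-397488\right) \frac{1}{3726788} + 4690378} = \sqrt{- \frac{588}{5513} + 4690378} = \sqrt{\frac{25858053326}{5513}} = \frac{7 \sqrt{2909294856862}}{5513}$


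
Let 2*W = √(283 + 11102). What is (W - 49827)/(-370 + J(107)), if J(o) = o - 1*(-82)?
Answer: 49827/181 - 3*√1265/362 ≈ 274.99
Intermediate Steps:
J(o) = 82 + o (J(o) = o + 82 = 82 + o)
W = 3*√1265/2 (W = √(283 + 11102)/2 = √11385/2 = (3*√1265)/2 = 3*√1265/2 ≈ 53.350)
(W - 49827)/(-370 + J(107)) = (3*√1265/2 - 49827)/(-370 + (82 + 107)) = (-49827 + 3*√1265/2)/(-370 + 189) = (-49827 + 3*√1265/2)/(-181) = (-49827 + 3*√1265/2)*(-1/181) = 49827/181 - 3*√1265/362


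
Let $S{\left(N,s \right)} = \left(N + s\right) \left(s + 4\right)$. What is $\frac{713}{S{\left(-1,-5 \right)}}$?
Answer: $\frac{713}{6} \approx 118.83$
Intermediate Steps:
$S{\left(N,s \right)} = \left(4 + s\right) \left(N + s\right)$ ($S{\left(N,s \right)} = \left(N + s\right) \left(4 + s\right) = \left(4 + s\right) \left(N + s\right)$)
$\frac{713}{S{\left(-1,-5 \right)}} = \frac{713}{\left(-5\right)^{2} + 4 \left(-1\right) + 4 \left(-5\right) - -5} = \frac{713}{25 - 4 - 20 + 5} = \frac{713}{6}$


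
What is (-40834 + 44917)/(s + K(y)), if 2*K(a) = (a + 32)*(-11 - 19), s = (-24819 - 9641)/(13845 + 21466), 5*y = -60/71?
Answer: -10236411723/1199489560 ≈ -8.5340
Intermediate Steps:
y = -12/71 (y = (-60/71)/5 = (-60*1/71)/5 = (⅕)*(-60/71) = -12/71 ≈ -0.16901)
s = -34460/35311 ≈ -0.97590
K(a) = -480 - 15*a (K(a) = ((a + 32)*(-11 - 19))/2 = ((32 + a)*(-30))/2 = (-960 - 30*a)/2 = -480 - 15*a)
(-40834 + 44917)/(s + K(y)) = (-40834 + 44917)/(-34460/35311 + (-480 - 15*(-12/71))) = 4083/(-34460/35311 + (-480 + 180/71)) = 4083/(-34460/35311 - 33900/71) = 4083/(-1199489560/2507081) = 4083*(-2507081/1199489560) = -10236411723/1199489560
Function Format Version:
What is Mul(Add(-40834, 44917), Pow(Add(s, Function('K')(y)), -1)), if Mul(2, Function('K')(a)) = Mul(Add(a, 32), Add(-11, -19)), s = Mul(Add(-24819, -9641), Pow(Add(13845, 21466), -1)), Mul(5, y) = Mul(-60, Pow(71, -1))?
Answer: Rational(-10236411723, 1199489560) ≈ -8.5340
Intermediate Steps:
y = Rational(-12, 71) (y = Mul(Rational(1, 5), Mul(-60, Pow(71, -1))) = Mul(Rational(1, 5), Mul(-60, Rational(1, 71))) = Mul(Rational(1, 5), Rational(-60, 71)) = Rational(-12, 71) ≈ -0.16901)
s = Rational(-34460, 35311) (s = Mul(-34460, Pow(35311, -1)) = Mul(-34460, Rational(1, 35311)) = Rational(-34460, 35311) ≈ -0.97590)
Function('K')(a) = Add(-480, Mul(-15, a)) (Function('K')(a) = Mul(Rational(1, 2), Mul(Add(a, 32), Add(-11, -19))) = Mul(Rational(1, 2), Mul(Add(32, a), -30)) = Mul(Rational(1, 2), Add(-960, Mul(-30, a))) = Add(-480, Mul(-15, a)))
Mul(Add(-40834, 44917), Pow(Add(s, Function('K')(y)), -1)) = Mul(Add(-40834, 44917), Pow(Add(Rational(-34460, 35311), Add(-480, Mul(-15, Rational(-12, 71)))), -1)) = Mul(4083, Pow(Add(Rational(-34460, 35311), Add(-480, Rational(180, 71))), -1)) = Mul(4083, Pow(Add(Rational(-34460, 35311), Rational(-33900, 71)), -1)) = Mul(4083, Pow(Rational(-1199489560, 2507081), -1)) = Mul(4083, Rational(-2507081, 1199489560)) = Rational(-10236411723, 1199489560)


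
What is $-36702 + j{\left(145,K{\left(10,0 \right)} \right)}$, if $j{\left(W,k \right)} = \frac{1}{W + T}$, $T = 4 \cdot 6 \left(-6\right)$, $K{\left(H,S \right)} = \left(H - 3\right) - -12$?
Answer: $-36701$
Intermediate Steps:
$K{\left(H,S \right)} = 9 + H$ ($K{\left(H,S \right)} = \left(-3 + H\right) + 12 = 9 + H$)
$T = -144$ ($T = 24 \left(-6\right) = -144$)
$j{\left(W,k \right)} = \frac{1}{-144 + W}$ ($j{\left(W,k \right)} = \frac{1}{W - 144} = \frac{1}{-144 + W}$)
$-36702 + j{\left(145,K{\left(10,0 \right)} \right)} = -36702 + \frac{1}{-144 + 145} = -36702 + 1^{-1} = -36702 + 1 = -36701$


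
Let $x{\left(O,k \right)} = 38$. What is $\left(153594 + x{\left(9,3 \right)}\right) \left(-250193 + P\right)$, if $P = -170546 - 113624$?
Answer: $-82095256416$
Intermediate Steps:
$P = -284170$
$\left(153594 + x{\left(9,3 \right)}\right) \left(-250193 + P\right) = \left(153594 + 38\right) \left(-250193 - 284170\right) = 153632 \left(-534363\right) = -82095256416$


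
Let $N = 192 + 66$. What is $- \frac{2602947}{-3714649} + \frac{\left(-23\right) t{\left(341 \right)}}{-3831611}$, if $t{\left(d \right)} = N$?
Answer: $\frac{9995523084783}{14233089969539} \approx 0.70227$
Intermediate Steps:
$N = 258$
$t{\left(d \right)} = 258$
$- \frac{2602947}{-3714649} + \frac{\left(-23\right) t{\left(341 \right)}}{-3831611} = - \frac{2602947}{-3714649} + \frac{\left(-23\right) 258}{-3831611} = \left(-2602947\right) \left(- \frac{1}{3714649}\right) - - \frac{5934}{3831611} = \frac{2602947}{3714649} + \frac{5934}{3831611} = \frac{9995523084783}{14233089969539}$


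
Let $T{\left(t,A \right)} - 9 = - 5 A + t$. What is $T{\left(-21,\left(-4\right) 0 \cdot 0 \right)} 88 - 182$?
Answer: $-1238$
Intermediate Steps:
$T{\left(t,A \right)} = 9 + t - 5 A$ ($T{\left(t,A \right)} = 9 - \left(- t + 5 A\right) = 9 + t - 5 A$)
$T{\left(-21,\left(-4\right) 0 \cdot 0 \right)} 88 - 182 = \left(9 - 21 - 5 \left(-4\right) 0 \cdot 0\right) 88 - 182 = \left(9 - 21 - 5 \cdot 0 \cdot 0\right) 88 - 182 = \left(9 - 21 - 0\right) 88 - 182 = \left(9 - 21 + 0\right) 88 - 182 = \left(-12\right) 88 - 182 = -1056 - 182 = -1238$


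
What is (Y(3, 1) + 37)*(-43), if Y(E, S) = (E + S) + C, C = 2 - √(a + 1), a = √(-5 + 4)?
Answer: -1849 + 43*√(1 + I) ≈ -1801.8 + 19.569*I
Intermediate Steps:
a = I (a = √(-1) = I ≈ 1.0*I)
C = 2 - √(1 + I) (C = 2 - √(I + 1) = 2 - √(1 + I) ≈ 0.90132 - 0.45509*I)
Y(E, S) = 2 + E + S - √(1 + I) (Y(E, S) = (E + S) + (2 - √(1 + I)) = 2 + E + S - √(1 + I))
(Y(3, 1) + 37)*(-43) = ((2 + 3 + 1 - √(1 + I)) + 37)*(-43) = ((6 - √(1 + I)) + 37)*(-43) = (43 - √(1 + I))*(-43) = -1849 + 43*√(1 + I)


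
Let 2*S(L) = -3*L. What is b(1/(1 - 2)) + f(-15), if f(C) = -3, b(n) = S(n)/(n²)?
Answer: -3/2 ≈ -1.5000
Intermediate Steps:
S(L) = -3*L/2 (S(L) = (-3*L)/2 = -3*L/2)
b(n) = -3/(2*n) (b(n) = (-3*n/2)/(n²) = (-3*n/2)/n² = -3/(2*n))
b(1/(1 - 2)) + f(-15) = -3/(2*(1/(1 - 2))) - 3 = -3/(2*(1/(-1))) - 3 = -3/2/(-1) - 3 = -3/2*(-1) - 3 = 3/2 - 3 = -3/2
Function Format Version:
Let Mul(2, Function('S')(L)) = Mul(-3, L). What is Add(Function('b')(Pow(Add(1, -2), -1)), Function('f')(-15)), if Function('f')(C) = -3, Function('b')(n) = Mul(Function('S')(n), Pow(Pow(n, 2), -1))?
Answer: Rational(-3, 2) ≈ -1.5000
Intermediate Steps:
Function('S')(L) = Mul(Rational(-3, 2), L) (Function('S')(L) = Mul(Rational(1, 2), Mul(-3, L)) = Mul(Rational(-3, 2), L))
Function('b')(n) = Mul(Rational(-3, 2), Pow(n, -1)) (Function('b')(n) = Mul(Mul(Rational(-3, 2), n), Pow(Pow(n, 2), -1)) = Mul(Mul(Rational(-3, 2), n), Pow(n, -2)) = Mul(Rational(-3, 2), Pow(n, -1)))
Add(Function('b')(Pow(Add(1, -2), -1)), Function('f')(-15)) = Add(Mul(Rational(-3, 2), Pow(Pow(Add(1, -2), -1), -1)), -3) = Add(Mul(Rational(-3, 2), Pow(Pow(-1, -1), -1)), -3) = Add(Mul(Rational(-3, 2), Pow(-1, -1)), -3) = Add(Mul(Rational(-3, 2), -1), -3) = Add(Rational(3, 2), -3) = Rational(-3, 2)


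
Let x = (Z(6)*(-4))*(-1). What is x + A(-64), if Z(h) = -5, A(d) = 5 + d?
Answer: -79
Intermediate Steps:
x = -20 (x = -5*(-4)*(-1) = 20*(-1) = -20)
x + A(-64) = -20 + (5 - 64) = -20 - 59 = -79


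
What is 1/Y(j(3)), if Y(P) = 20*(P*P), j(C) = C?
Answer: 1/180 ≈ 0.0055556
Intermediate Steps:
Y(P) = 20*P**2
1/Y(j(3)) = 1/(20*3**2) = 1/(20*9) = 1/180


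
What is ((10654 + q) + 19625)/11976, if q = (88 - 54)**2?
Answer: 31435/11976 ≈ 2.6248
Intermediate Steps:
q = 1156 (q = 34**2 = 1156)
((10654 + q) + 19625)/11976 = ((10654 + 1156) + 19625)/11976 = (11810 + 19625)*(1/11976) = 31435*(1/11976) = 31435/11976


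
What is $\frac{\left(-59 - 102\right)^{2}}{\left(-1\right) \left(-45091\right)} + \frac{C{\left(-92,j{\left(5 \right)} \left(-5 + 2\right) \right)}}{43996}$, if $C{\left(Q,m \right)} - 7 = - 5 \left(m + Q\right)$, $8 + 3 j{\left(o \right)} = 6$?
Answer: $\frac{1161026903}{1983823636} \approx 0.58525$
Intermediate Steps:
$j{\left(o \right)} = - \frac{2}{3}$ ($j{\left(o \right)} = - \frac{8}{3} + \frac{1}{3} \cdot 6 = - \frac{8}{3} + 2 = - \frac{2}{3}$)
$C{\left(Q,m \right)} = 7 - 5 Q - 5 m$ ($C{\left(Q,m \right)} = 7 - 5 \left(m + Q\right) = 7 - 5 \left(Q + m\right) = 7 - \left(5 Q + 5 m\right) = 7 - 5 Q - 5 m$)
$\frac{\left(-59 - 102\right)^{2}}{\left(-1\right) \left(-45091\right)} + \frac{C{\left(-92,j{\left(5 \right)} \left(-5 + 2\right) \right)}}{43996} = \frac{\left(-59 - 102\right)^{2}}{\left(-1\right) \left(-45091\right)} + \frac{7 - -460 - 5 \left(- \frac{2 \left(-5 + 2\right)}{3}\right)}{43996} = \frac{\left(-161\right)^{2}}{45091} + \left(7 + 460 - 5 \left(\left(- \frac{2}{3}\right) \left(-3\right)\right)\right) \frac{1}{43996} = 25921 \cdot \frac{1}{45091} + \left(7 + 460 - 10\right) \frac{1}{43996} = \frac{25921}{45091} + \left(7 + 460 - 10\right) \frac{1}{43996} = \frac{25921}{45091} + 457 \cdot \frac{1}{43996} = \frac{25921}{45091} + \frac{457}{43996} = \frac{1161026903}{1983823636}$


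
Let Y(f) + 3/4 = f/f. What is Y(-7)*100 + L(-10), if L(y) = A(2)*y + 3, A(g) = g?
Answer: 8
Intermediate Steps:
L(y) = 3 + 2*y (L(y) = 2*y + 3 = 3 + 2*y)
Y(f) = ¼ (Y(f) = -¾ + f/f = -¾ + 1 = ¼)
Y(-7)*100 + L(-10) = (¼)*100 + (3 + 2*(-10)) = 25 + (3 - 20) = 25 - 17 = 8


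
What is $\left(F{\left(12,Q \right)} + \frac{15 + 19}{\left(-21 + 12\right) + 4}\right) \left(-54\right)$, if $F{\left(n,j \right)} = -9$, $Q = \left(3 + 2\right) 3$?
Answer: $\frac{4266}{5} \approx 853.2$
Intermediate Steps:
$Q = 15$ ($Q = 5 \cdot 3 = 15$)
$\left(F{\left(12,Q \right)} + \frac{15 + 19}{\left(-21 + 12\right) + 4}\right) \left(-54\right) = \left(-9 + \frac{15 + 19}{\left(-21 + 12\right) + 4}\right) \left(-54\right) = \left(-9 + \frac{34}{-9 + 4}\right) \left(-54\right) = \left(-9 + \frac{34}{-5}\right) \left(-54\right) = \left(-9 + 34 \left(- \frac{1}{5}\right)\right) \left(-54\right) = \left(-9 - \frac{34}{5}\right) \left(-54\right) = \left(- \frac{79}{5}\right) \left(-54\right) = \frac{4266}{5}$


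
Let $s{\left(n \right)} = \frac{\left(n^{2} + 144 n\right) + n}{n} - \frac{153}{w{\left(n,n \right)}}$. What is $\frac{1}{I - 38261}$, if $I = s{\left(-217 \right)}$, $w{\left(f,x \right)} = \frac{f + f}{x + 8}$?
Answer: $- \frac{434}{16668499} \approx -2.6037 \cdot 10^{-5}$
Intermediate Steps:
$w{\left(f,x \right)} = \frac{2 f}{8 + x}$
$s{\left(n \right)} = \frac{n^{2} + 145 n}{n} - \frac{153 \left(8 + n\right)}{2 n}$ ($s{\left(n \right)} = \frac{\left(n^{2} + 144 n\right) + n}{n} - \frac{153}{2 n \frac{1}{8 + n}} = \frac{n^{2} + 145 n}{n} - 153 \frac{8 + n}{2 n} = \frac{n^{2} + 145 n}{n} - \frac{153 \left(8 + n\right)}{2 n}$)
$I = - \frac{63225}{434}$ ($I = \frac{137}{2} - 217 - \frac{612}{-217} = \frac{137}{2} - 217 - - \frac{612}{217} = \frac{137}{2} - 217 + \frac{612}{217} = - \frac{63225}{434} \approx -145.68$)
$\frac{1}{I - 38261} = \frac{1}{- \frac{63225}{434} - 38261} = \frac{1}{- \frac{16668499}{434}} = - \frac{434}{16668499}$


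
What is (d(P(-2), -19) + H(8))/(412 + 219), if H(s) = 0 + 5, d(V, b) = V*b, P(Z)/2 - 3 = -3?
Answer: 5/631 ≈ 0.0079239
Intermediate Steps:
P(Z) = 0 (P(Z) = 6 + 2*(-3) = 6 - 6 = 0)
H(s) = 5
(d(P(-2), -19) + H(8))/(412 + 219) = (0*(-19) + 5)/(412 + 219) = (0 + 5)/631 = 5*(1/631) = 5/631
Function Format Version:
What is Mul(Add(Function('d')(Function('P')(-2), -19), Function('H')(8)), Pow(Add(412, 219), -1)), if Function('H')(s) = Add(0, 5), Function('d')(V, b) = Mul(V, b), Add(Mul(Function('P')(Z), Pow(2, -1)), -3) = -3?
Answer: Rational(5, 631) ≈ 0.0079239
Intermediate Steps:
Function('P')(Z) = 0 (Function('P')(Z) = Add(6, Mul(2, -3)) = Add(6, -6) = 0)
Function('H')(s) = 5
Mul(Add(Function('d')(Function('P')(-2), -19), Function('H')(8)), Pow(Add(412, 219), -1)) = Mul(Add(Mul(0, -19), 5), Pow(Add(412, 219), -1)) = Mul(Add(0, 5), Pow(631, -1)) = Mul(5, Rational(1, 631)) = Rational(5, 631)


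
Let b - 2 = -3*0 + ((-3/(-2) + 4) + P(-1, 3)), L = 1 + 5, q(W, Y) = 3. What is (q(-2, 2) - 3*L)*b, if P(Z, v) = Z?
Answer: -195/2 ≈ -97.500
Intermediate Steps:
L = 6
b = 13/2 (b = 2 + (-3*0 + ((-3/(-2) + 4) - 1)) = 2 + (0 + ((-3*(-½) + 4) - 1)) = 2 + (0 + ((3/2 + 4) - 1)) = 2 + (0 + (11/2 - 1)) = 2 + (0 + 9/2) = 2 + 9/2 = 13/2 ≈ 6.5000)
(q(-2, 2) - 3*L)*b = (3 - 3*6)*(13/2) = (3 - 18)*(13/2) = -15*13/2 = -195/2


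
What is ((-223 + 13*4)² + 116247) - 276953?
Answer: -131465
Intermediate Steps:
((-223 + 13*4)² + 116247) - 276953 = ((-223 + 52)² + 116247) - 276953 = ((-171)² + 116247) - 276953 = (29241 + 116247) - 276953 = 145488 - 276953 = -131465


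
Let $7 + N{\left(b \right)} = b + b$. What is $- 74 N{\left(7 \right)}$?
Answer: $-518$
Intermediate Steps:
$N{\left(b \right)} = -7 + 2 b$ ($N{\left(b \right)} = -7 + \left(b + b\right) = -7 + 2 b$)
$- 74 N{\left(7 \right)} = - 74 \left(-7 + 2 \cdot 7\right) = - 74 \left(-7 + 14\right) = \left(-74\right) 7 = -518$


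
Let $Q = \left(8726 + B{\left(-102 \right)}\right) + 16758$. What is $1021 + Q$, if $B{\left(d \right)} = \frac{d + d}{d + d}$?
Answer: $26506$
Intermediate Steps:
$B{\left(d \right)} = 1$ ($B{\left(d \right)} = \frac{2 d}{2 d} = 2 d \frac{1}{2 d} = 1$)
$Q = 25485$ ($Q = \left(8726 + 1\right) + 16758 = 8727 + 16758 = 25485$)
$1021 + Q = 1021 + 25485 = 26506$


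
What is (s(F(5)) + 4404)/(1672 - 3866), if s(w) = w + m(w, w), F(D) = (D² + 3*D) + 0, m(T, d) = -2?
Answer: -2221/1097 ≈ -2.0246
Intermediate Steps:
F(D) = D² + 3*D
s(w) = -2 + w (s(w) = w - 2 = -2 + w)
(s(F(5)) + 4404)/(1672 - 3866) = ((-2 + 5*(3 + 5)) + 4404)/(1672 - 3866) = ((-2 + 5*8) + 4404)/(-2194) = ((-2 + 40) + 4404)*(-1/2194) = (38 + 4404)*(-1/2194) = 4442*(-1/2194) = -2221/1097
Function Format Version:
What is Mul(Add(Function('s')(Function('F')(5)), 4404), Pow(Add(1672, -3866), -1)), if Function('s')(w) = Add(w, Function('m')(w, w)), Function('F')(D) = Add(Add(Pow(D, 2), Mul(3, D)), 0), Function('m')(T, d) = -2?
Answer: Rational(-2221, 1097) ≈ -2.0246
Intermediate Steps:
Function('F')(D) = Add(Pow(D, 2), Mul(3, D))
Function('s')(w) = Add(-2, w) (Function('s')(w) = Add(w, -2) = Add(-2, w))
Mul(Add(Function('s')(Function('F')(5)), 4404), Pow(Add(1672, -3866), -1)) = Mul(Add(Add(-2, Mul(5, Add(3, 5))), 4404), Pow(Add(1672, -3866), -1)) = Mul(Add(Add(-2, Mul(5, 8)), 4404), Pow(-2194, -1)) = Mul(Add(Add(-2, 40), 4404), Rational(-1, 2194)) = Mul(Add(38, 4404), Rational(-1, 2194)) = Mul(4442, Rational(-1, 2194)) = Rational(-2221, 1097)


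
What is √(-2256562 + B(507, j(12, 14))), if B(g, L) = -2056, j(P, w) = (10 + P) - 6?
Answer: I*√2258618 ≈ 1502.9*I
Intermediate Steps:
j(P, w) = 4 + P
√(-2256562 + B(507, j(12, 14))) = √(-2256562 - 2056) = √(-2258618) = I*√2258618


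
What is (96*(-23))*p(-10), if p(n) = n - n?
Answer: 0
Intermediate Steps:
p(n) = 0
(96*(-23))*p(-10) = (96*(-23))*0 = -2208*0 = 0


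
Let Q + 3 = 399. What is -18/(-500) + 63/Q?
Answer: 1073/5500 ≈ 0.19509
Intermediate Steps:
Q = 396 (Q = -3 + 399 = 396)
-18/(-500) + 63/Q = -18/(-500) + 63/396 = -18*(-1/500) + 63*(1/396) = 9/250 + 7/44 = 1073/5500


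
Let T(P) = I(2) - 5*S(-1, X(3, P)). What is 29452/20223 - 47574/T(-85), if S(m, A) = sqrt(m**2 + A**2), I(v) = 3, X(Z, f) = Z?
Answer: 2893364938/4873743 + 237870*sqrt(10)/241 ≈ 3714.9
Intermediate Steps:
S(m, A) = sqrt(A**2 + m**2)
T(P) = 3 - 5*sqrt(10) (T(P) = 3 - 5*sqrt(3**2 + (-1)**2) = 3 - 5*sqrt(9 + 1) = 3 - 5*sqrt(10))
29452/20223 - 47574/T(-85) = 29452/20223 - 47574/(3 - 5*sqrt(10))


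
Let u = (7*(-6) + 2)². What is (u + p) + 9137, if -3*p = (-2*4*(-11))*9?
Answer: 10473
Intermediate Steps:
u = 1600 (u = (-42 + 2)² = (-40)² = 1600)
p = -264 (p = --2*4*(-11)*9/3 = -(-8*(-11))*9/3 = -88*9/3 = -⅓*792 = -264)
(u + p) + 9137 = (1600 - 264) + 9137 = 1336 + 9137 = 10473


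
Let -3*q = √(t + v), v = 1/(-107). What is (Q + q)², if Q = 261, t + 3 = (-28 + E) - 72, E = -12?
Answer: (83781 - I*√1316742)²/103041 ≈ 68108.0 - 1866.0*I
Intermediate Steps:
v = -1/107 ≈ -0.0093458
t = -115 (t = -3 + ((-28 - 12) - 72) = -3 + (-40 - 72) = -3 - 112 = -115)
q = -I*√1316742/321 (q = -√(-115 - 1/107)/3 = -I*√1316742/321 ≈ -3.5747*I)
(Q + q)² = (261 - I*√1316742/321)²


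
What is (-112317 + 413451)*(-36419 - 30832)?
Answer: -20251562634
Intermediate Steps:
(-112317 + 413451)*(-36419 - 30832) = 301134*(-67251) = -20251562634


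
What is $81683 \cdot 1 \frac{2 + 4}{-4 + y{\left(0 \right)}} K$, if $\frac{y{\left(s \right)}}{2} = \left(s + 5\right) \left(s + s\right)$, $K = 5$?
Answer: $- \frac{1225245}{2} \approx -6.1262 \cdot 10^{5}$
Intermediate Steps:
$y{\left(s \right)} = 4 s \left(5 + s\right)$ ($y{\left(s \right)} = 2 \left(s + 5\right) \left(s + s\right) = 2 \left(5 + s\right) 2 s = 2 \cdot 2 s \left(5 + s\right) = 4 s \left(5 + s\right)$)
$81683 \cdot 1 \frac{2 + 4}{-4 + y{\left(0 \right)}} K = 81683 \cdot 1 \frac{2 + 4}{-4 + 4 \cdot 0 \left(5 + 0\right)} 5 = 81683 \cdot 1 \frac{6}{-4 + 4 \cdot 0 \cdot 5} \cdot 5 = 81683 \cdot 1 \frac{6}{-4 + 0} \cdot 5 = 81683 \cdot 1 \frac{6}{-4} \cdot 5 = 81683 \cdot 1 \cdot 6 \left(- \frac{1}{4}\right) 5 = 81683 \cdot 1 \left(- \frac{3}{2}\right) 5 = 81683 \left(\left(- \frac{3}{2}\right) 5\right) = 81683 \left(- \frac{15}{2}\right) = - \frac{1225245}{2}$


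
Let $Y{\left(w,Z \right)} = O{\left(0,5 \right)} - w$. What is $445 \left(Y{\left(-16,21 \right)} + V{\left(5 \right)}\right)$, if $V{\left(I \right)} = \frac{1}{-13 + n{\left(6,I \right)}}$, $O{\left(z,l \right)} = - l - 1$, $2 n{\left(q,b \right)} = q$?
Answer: $\frac{8811}{2} \approx 4405.5$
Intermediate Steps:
$n{\left(q,b \right)} = \frac{q}{2}$
$O{\left(z,l \right)} = -1 - l$
$V{\left(I \right)} = - \frac{1}{10}$ ($V{\left(I \right)} = \frac{1}{-13 + \frac{1}{2} \cdot 6} = \frac{1}{-13 + 3} = \frac{1}{-10} = - \frac{1}{10}$)
$Y{\left(w,Z \right)} = -6 - w$ ($Y{\left(w,Z \right)} = \left(-1 - 5\right) - w = -6 - w$)
$445 \left(Y{\left(-16,21 \right)} + V{\left(5 \right)}\right) = 445 \left(\left(-6 - -16\right) - \frac{1}{10}\right) = 445 \left(\left(-6 + 16\right) - \frac{1}{10}\right) = 445 \left(10 - \frac{1}{10}\right) = 445 \cdot \frac{99}{10} = \frac{8811}{2}$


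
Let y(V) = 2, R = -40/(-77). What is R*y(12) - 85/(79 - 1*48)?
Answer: -4065/2387 ≈ -1.7030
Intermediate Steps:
R = 40/77 (R = -40*(-1/77) = 40/77 ≈ 0.51948)
R*y(12) - 85/(79 - 1*48) = (40/77)*2 - 85/(79 - 1*48) = 80/77 - 85/(79 - 48) = 80/77 - 85/31 = -4065/2387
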